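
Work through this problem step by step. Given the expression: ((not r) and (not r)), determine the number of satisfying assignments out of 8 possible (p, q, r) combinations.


Check all 8 assignments:
p=0, q=0, r=0: 1
p=0, q=0, r=1: 0
p=0, q=1, r=0: 1
p=0, q=1, r=1: 0
p=1, q=0, r=0: 1
p=1, q=0, r=1: 0
p=1, q=1, r=0: 1
p=1, q=1, r=1: 0
Count of True = 4

4


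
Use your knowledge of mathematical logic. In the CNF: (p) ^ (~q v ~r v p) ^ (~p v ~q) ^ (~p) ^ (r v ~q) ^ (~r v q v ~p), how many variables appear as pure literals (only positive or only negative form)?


Check each variable for pure literal status:
p: mixed (not pure)
q: mixed (not pure)
r: mixed (not pure)
Pure literal count = 0

0


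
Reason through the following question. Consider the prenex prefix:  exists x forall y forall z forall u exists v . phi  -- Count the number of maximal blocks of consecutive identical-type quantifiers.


Quantifier-type sequence: E A A A E  (A=forall, E=exists)
Group into maximal same-type runs:
  Ex1 | Ax3 | Ex1
Number of blocks = 3

3


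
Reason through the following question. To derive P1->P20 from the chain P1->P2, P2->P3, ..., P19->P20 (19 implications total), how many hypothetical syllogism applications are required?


With 19 implications in a chain connecting 20 propositions:
P1->P2, P2->P3, ..., P19->P20
Steps needed = (number of implications) - 1 = 19 - 1 = 18

18


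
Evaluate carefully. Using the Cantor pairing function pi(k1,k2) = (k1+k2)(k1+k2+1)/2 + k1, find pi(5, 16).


k1 + k2 = 21
(k1+k2)(k1+k2+1)/2 = 21 * 22 / 2 = 231
pi = 231 + 5 = 236

236


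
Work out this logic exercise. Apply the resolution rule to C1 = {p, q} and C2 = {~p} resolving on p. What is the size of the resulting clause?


Remove p from C1 and ~p from C2.
C1 remainder: {q}
C2 remainder: {}
Union (resolvent): {q}
Resolvent has 1 literal(s).

1


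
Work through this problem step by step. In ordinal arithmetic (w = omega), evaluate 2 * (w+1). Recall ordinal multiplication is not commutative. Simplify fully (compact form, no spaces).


Compute 2 * (w+1).
Ordinal * is associative and left-distributive over +, but NOT commutative; for finite n>1, n*w = w but w*n stays w*n.
By left-distributivity: 2 * (w+1) = 2*w + 2*1 = w + 2 = w+2.
Result = w+2

w+2


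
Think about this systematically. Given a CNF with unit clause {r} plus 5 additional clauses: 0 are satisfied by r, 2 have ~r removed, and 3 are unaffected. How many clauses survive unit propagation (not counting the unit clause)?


Satisfied (removed): 0
Shortened (remain): 2
Unchanged (remain): 3
Remaining = 2 + 3 = 5

5


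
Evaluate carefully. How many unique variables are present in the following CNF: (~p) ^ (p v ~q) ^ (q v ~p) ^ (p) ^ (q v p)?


Identify each variable that appears in the formula.
Variables found: p, q
Count = 2

2


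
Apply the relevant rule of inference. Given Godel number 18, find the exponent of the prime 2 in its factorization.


Factorize 18 by dividing by 2 repeatedly.
Division steps: 2 divides 18 exactly 1 time(s).
Exponent of 2 = 1

1


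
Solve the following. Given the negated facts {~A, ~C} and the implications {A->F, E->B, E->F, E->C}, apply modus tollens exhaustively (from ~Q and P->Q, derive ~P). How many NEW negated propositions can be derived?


Initial negated facts: {~A, ~C}
Apply modus tollens to closure:
  ~C and E->C  =>  ~E
Final negated: {~A, ~C, ~E}
New negations: {~E}
Count = 1

1


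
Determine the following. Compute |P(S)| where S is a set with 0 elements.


The power set of a set with n elements has 2^n elements.
|P(S)| = 2^0 = 1

1


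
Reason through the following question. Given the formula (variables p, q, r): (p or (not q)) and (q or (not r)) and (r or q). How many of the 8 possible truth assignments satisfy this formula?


Evaluate all 8 assignments for p, q, r:
p=0, q=0, r=0: 0
p=0, q=0, r=1: 0
p=0, q=1, r=0: 0
p=0, q=1, r=1: 0
p=1, q=0, r=0: 0
p=1, q=0, r=1: 0
p=1, q=1, r=0: 1
p=1, q=1, r=1: 1
Satisfying count = 2

2


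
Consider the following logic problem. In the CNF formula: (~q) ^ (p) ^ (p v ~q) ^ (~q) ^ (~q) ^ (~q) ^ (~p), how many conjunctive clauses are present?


A CNF formula is a conjunction of clauses.
Clauses are separated by ^.
Counting the conjuncts: 7 clauses.

7


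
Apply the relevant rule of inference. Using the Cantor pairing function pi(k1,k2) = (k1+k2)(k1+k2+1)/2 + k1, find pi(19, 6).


k1 + k2 = 25
(k1+k2)(k1+k2+1)/2 = 25 * 26 / 2 = 325
pi = 325 + 19 = 344

344


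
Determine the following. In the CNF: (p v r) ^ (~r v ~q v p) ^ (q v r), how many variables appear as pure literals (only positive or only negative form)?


Check each variable for pure literal status:
p: pure positive
q: mixed (not pure)
r: mixed (not pure)
Pure literal count = 1

1


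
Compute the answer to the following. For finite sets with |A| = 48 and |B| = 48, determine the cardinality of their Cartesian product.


The Cartesian product A x B contains all ordered pairs (a, b).
|A x B| = |A| * |B| = 48 * 48 = 2304

2304


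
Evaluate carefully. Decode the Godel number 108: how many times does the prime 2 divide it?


Factorize 108 by dividing by 2 repeatedly.
Division steps: 2 divides 108 exactly 2 time(s).
Exponent of 2 = 2

2


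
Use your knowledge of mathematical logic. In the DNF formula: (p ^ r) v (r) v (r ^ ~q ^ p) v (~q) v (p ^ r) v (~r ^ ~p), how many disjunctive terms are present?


A DNF formula is a disjunction of terms (conjunctions).
Terms are separated by v.
Counting the disjuncts: 6 terms.

6


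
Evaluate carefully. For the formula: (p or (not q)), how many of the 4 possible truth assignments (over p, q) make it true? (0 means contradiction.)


Check all 4 assignments:
p=0, q=0: 1
p=0, q=1: 0
p=1, q=0: 1
p=1, q=1: 1
Count of True = 3

3


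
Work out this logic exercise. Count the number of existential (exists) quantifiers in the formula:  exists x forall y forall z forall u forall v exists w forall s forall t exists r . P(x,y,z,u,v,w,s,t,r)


Quantifier prefix: exists x forall y forall z forall u forall v exists w forall s forall t exists r
Mark each quantifier type:
  E U U U U E U U E
Universal count = 6, Existential count = 3
Asked for existential (exists) quantifiers: 3

3


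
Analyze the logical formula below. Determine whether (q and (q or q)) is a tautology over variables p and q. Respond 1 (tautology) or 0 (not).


Check all 4 assignments:
p=0, q=0: 0
p=0, q=1: 1
p=1, q=0: 0
p=1, q=1: 1
Satisfying count = 2/4.
Tautology iff count = 4: no.

0


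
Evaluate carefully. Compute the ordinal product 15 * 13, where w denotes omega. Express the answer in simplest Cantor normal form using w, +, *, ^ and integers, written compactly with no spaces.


Compute 15 * 13.
Ordinal * is associative and left-distributive over +, but NOT commutative; for finite n>1, n*w = w but w*n stays w*n.
Both finite; ordinal * agrees with natural *: 15 * 13 = 195.
Result = 195

195


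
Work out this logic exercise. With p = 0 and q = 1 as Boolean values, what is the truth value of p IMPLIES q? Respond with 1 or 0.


p = 0, q = 1
Operation: p IMPLIES q
Evaluate: 0 IMPLIES 1 = 1

1


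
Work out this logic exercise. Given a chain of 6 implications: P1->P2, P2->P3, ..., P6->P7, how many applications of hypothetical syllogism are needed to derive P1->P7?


With 6 implications in a chain connecting 7 propositions:
P1->P2, P2->P3, ..., P6->P7
Steps needed = (number of implications) - 1 = 6 - 1 = 5

5


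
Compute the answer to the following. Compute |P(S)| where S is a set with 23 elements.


The power set of a set with n elements has 2^n elements.
|P(S)| = 2^23 = 8388608

8388608


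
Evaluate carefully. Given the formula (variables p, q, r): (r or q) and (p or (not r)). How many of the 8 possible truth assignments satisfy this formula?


Evaluate all 8 assignments for p, q, r:
p=0, q=0, r=0: 0
p=0, q=0, r=1: 0
p=0, q=1, r=0: 1
p=0, q=1, r=1: 0
p=1, q=0, r=0: 0
p=1, q=0, r=1: 1
p=1, q=1, r=0: 1
p=1, q=1, r=1: 1
Satisfying count = 4

4


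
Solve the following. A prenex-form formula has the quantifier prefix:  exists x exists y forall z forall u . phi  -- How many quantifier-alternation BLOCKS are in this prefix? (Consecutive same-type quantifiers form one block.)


Quantifier-type sequence: E E A A  (A=forall, E=exists)
Group into maximal same-type runs:
  Ex2 | Ax2
Number of blocks = 2

2


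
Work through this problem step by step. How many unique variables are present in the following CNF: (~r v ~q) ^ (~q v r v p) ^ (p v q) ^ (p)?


Identify each variable that appears in the formula.
Variables found: p, q, r
Count = 3

3


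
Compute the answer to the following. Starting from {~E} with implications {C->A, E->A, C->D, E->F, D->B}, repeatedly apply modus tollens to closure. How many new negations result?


Initial negated facts: {~E}
Apply modus tollens to closure:
  (no implication fires)
Final negated: {~E}
New negations: {(none)}
Count = 0

0


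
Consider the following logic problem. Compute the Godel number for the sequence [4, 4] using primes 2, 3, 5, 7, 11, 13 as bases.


Encode each element as an exponent of the corresponding prime:
  2^4 = 16
  3^4 = 81
Product = 16 * 81 = 1296

1296


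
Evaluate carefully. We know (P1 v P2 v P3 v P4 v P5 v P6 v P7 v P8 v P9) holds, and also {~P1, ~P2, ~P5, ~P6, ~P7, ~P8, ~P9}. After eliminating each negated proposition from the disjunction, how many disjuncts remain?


Original disjuncts (9): P1, P2, P3, P4, P5, P6, P7, P8, P9
Negated (eliminate): ~P1, ~P2, ~P5, ~P6, ~P7, ~P8, ~P9
Remaining disjuncts: P3, P4
Count = 9 - 7 = 2

2


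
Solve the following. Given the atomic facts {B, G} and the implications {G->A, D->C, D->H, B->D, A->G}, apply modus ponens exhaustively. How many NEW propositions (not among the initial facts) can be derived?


Initial facts: {B, G}
Apply modus ponens to closure:
  G and G->A  =>  A
  B and B->D  =>  D
  D and D->C  =>  C
  D and D->H  =>  H
Final known: {A, B, C, D, G, H}
New propositions: {A, C, D, H}
Count = 4

4


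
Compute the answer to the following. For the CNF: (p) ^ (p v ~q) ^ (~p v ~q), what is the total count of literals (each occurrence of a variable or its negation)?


Counting literals in each clause:
Clause 1: 1 literal(s)
Clause 2: 2 literal(s)
Clause 3: 2 literal(s)
Total = 5

5


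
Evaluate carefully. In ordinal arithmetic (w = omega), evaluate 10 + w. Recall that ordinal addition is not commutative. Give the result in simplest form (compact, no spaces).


Compute 10 + w.
Ordinal + is associative but NOT commutative; for finite n>0, n + w = w but w + n stays w+n.
Any finite left addend is absorbed by w on the right: 10 + w = w.
Result = w

w


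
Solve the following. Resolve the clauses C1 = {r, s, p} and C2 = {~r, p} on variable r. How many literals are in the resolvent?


Remove r from C1 and ~r from C2.
C1 remainder: {s, p}
C2 remainder: {p}
Union (resolvent): {p, s}
Resolvent has 2 literal(s).

2


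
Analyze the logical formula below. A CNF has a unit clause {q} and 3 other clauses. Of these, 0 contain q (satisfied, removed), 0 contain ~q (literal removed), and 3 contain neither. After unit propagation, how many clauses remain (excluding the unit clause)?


Satisfied (removed): 0
Shortened (remain): 0
Unchanged (remain): 3
Remaining = 0 + 3 = 3

3


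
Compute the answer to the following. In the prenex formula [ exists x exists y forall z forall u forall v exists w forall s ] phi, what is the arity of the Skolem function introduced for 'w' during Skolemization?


Quantifier prefix: exists x exists y forall z forall u forall v exists w forall s
'w' is existentially quantified at position 6.
Universal variables preceding it: z, u, v
Skolem function arity = 3

3


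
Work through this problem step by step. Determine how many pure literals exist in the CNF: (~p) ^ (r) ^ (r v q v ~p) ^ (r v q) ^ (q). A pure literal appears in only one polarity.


Check each variable for pure literal status:
p: pure negative
q: pure positive
r: pure positive
Pure literal count = 3

3


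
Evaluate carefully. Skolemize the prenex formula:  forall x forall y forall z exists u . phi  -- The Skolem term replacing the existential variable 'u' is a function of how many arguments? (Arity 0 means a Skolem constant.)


Quantifier prefix: forall x forall y forall z exists u
'u' is existentially quantified at position 4.
Universal variables preceding it: x, y, z
Skolem function arity = 3

3


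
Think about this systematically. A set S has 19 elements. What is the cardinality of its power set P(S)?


The power set of a set with n elements has 2^n elements.
|P(S)| = 2^19 = 524288

524288


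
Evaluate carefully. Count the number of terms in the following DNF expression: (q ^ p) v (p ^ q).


A DNF formula is a disjunction of terms (conjunctions).
Terms are separated by v.
Counting the disjuncts: 2 terms.

2


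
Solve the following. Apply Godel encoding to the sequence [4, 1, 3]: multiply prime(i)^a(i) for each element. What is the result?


Encode each element as an exponent of the corresponding prime:
  2^4 = 16
  3^1 = 3
  5^3 = 125
Product = 16 * 3 * 125 = 6000

6000


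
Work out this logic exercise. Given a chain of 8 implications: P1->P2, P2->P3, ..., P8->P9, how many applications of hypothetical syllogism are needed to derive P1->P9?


With 8 implications in a chain connecting 9 propositions:
P1->P2, P2->P3, ..., P8->P9
Steps needed = (number of implications) - 1 = 8 - 1 = 7

7


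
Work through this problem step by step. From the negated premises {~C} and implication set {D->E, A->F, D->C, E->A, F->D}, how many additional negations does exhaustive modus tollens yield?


Initial negated facts: {~C}
Apply modus tollens to closure:
  ~C and D->C  =>  ~D
  ~D and F->D  =>  ~F
  ~F and A->F  =>  ~A
  ~A and E->A  =>  ~E
Final negated: {~A, ~C, ~D, ~E, ~F}
New negations: {~A, ~D, ~E, ~F}
Count = 4

4


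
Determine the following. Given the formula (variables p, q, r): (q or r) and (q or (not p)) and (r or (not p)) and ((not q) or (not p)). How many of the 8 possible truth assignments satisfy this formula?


Evaluate all 8 assignments for p, q, r:
p=0, q=0, r=0: 0
p=0, q=0, r=1: 1
p=0, q=1, r=0: 1
p=0, q=1, r=1: 1
p=1, q=0, r=0: 0
p=1, q=0, r=1: 0
p=1, q=1, r=0: 0
p=1, q=1, r=1: 0
Satisfying count = 3

3


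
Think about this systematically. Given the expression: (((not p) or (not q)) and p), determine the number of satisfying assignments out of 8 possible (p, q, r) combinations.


Check all 8 assignments:
p=0, q=0, r=0: 0
p=0, q=0, r=1: 0
p=0, q=1, r=0: 0
p=0, q=1, r=1: 0
p=1, q=0, r=0: 1
p=1, q=0, r=1: 1
p=1, q=1, r=0: 0
p=1, q=1, r=1: 0
Count of True = 2

2


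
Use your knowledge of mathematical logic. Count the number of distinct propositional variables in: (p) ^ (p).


Identify each variable that appears in the formula.
Variables found: p
Count = 1

1


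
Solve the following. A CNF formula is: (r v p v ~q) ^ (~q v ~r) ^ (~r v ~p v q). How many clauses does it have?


A CNF formula is a conjunction of clauses.
Clauses are separated by ^.
Counting the conjuncts: 3 clauses.

3


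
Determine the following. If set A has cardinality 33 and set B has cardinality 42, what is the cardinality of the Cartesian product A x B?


The Cartesian product A x B contains all ordered pairs (a, b).
|A x B| = |A| * |B| = 33 * 42 = 1386

1386


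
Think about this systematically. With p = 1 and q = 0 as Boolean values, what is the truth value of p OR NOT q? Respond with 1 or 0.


p = 1, q = 0
Operation: p OR NOT q
Evaluate: 1 OR NOT 0 = 1

1


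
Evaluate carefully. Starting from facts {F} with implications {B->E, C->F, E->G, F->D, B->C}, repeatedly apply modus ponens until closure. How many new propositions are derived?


Initial facts: {F}
Apply modus ponens to closure:
  F and F->D  =>  D
Final known: {D, F}
New propositions: {D}
Count = 1

1


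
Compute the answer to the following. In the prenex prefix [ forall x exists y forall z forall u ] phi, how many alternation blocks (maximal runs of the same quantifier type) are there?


Quantifier-type sequence: A E A A  (A=forall, E=exists)
Group into maximal same-type runs:
  Ax1 | Ex1 | Ax2
Number of blocks = 3

3


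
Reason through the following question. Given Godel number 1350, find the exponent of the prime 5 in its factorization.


Factorize 1350 by dividing by 5 repeatedly.
Division steps: 5 divides 1350 exactly 2 time(s).
Exponent of 5 = 2

2


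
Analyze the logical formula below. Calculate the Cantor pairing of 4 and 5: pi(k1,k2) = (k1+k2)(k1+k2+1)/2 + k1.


k1 + k2 = 9
(k1+k2)(k1+k2+1)/2 = 9 * 10 / 2 = 45
pi = 45 + 4 = 49

49


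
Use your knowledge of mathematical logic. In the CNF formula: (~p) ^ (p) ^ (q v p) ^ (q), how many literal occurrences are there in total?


Counting literals in each clause:
Clause 1: 1 literal(s)
Clause 2: 1 literal(s)
Clause 3: 2 literal(s)
Clause 4: 1 literal(s)
Total = 5

5


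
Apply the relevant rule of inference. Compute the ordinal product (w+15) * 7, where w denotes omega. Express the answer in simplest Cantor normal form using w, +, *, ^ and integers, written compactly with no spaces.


Compute (w+15) * 7.
Ordinal * is associative and left-distributive over +, but NOT commutative; for finite n>1, n*w = w but w*n stays w*n.
(w+15) * 7 = (w+15) repeated 7 times. Each intermediate +15 is absorbed by the following w; only the last survives: w*7+15.
Result = w*7+15

w*7+15


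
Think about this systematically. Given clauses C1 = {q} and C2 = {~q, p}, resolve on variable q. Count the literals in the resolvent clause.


Remove q from C1 and ~q from C2.
C1 remainder: {}
C2 remainder: {p}
Union (resolvent): {p}
Resolvent has 1 literal(s).

1


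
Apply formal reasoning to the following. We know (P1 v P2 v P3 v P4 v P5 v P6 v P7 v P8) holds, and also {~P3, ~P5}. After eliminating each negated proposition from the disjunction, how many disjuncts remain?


Original disjuncts (8): P1, P2, P3, P4, P5, P6, P7, P8
Negated (eliminate): ~P3, ~P5
Remaining disjuncts: P1, P2, P4, P6, P7, P8
Count = 8 - 2 = 6

6


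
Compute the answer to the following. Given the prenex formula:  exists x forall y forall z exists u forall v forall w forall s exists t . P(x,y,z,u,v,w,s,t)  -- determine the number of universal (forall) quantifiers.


Quantifier prefix: exists x forall y forall z exists u forall v forall w forall s exists t
Mark each quantifier type:
  E U U E U U U E
Universal count = 5, Existential count = 3
Asked for universal (forall) quantifiers: 5

5


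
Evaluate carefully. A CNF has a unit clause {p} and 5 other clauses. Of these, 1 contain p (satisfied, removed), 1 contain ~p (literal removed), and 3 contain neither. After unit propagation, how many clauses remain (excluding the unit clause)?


Satisfied (removed): 1
Shortened (remain): 1
Unchanged (remain): 3
Remaining = 1 + 3 = 4

4


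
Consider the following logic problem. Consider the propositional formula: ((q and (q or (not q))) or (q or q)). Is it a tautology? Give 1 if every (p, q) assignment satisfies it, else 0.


Check all 4 assignments:
p=0, q=0: 0
p=0, q=1: 1
p=1, q=0: 0
p=1, q=1: 1
Satisfying count = 2/4.
Tautology iff count = 4: no.

0


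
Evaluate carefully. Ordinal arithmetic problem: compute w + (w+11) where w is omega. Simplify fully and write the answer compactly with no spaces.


Compute w + (w+11).
Ordinal + is associative but NOT commutative; for finite n>0, n + w = w but w + n stays w+n.
w + (w+11) = (w+w) + 11 = w*2+11.
Result = w*2+11

w*2+11


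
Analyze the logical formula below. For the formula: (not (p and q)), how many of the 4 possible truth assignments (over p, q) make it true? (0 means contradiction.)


Check all 4 assignments:
p=0, q=0: 1
p=0, q=1: 1
p=1, q=0: 1
p=1, q=1: 0
Count of True = 3

3


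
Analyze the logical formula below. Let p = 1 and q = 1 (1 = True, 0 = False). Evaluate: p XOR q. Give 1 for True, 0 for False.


p = 1, q = 1
Operation: p XOR q
Evaluate: 1 XOR 1 = 0

0


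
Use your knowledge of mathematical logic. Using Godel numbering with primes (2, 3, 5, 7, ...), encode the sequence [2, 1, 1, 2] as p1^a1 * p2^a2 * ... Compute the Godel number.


Encode each element as an exponent of the corresponding prime:
  2^2 = 4
  3^1 = 3
  5^1 = 5
  7^2 = 49
Product = 4 * 3 * 5 * 49 = 2940

2940


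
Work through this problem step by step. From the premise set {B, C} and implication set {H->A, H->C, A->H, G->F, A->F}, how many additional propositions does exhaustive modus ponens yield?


Initial facts: {B, C}
Apply modus ponens to closure:
  (no implication fires)
Final known: {B, C}
New propositions: {(none)}
Count = 0

0


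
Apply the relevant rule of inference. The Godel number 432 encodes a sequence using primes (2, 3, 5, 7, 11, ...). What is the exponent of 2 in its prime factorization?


Factorize 432 by dividing by 2 repeatedly.
Division steps: 2 divides 432 exactly 4 time(s).
Exponent of 2 = 4

4


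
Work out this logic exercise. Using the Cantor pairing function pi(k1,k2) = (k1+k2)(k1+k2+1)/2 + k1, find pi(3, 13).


k1 + k2 = 16
(k1+k2)(k1+k2+1)/2 = 16 * 17 / 2 = 136
pi = 136 + 3 = 139

139


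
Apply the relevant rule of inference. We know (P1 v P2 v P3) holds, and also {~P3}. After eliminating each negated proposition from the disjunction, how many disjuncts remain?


Original disjuncts (3): P1, P2, P3
Negated (eliminate): ~P3
Remaining disjuncts: P1, P2
Count = 3 - 1 = 2

2


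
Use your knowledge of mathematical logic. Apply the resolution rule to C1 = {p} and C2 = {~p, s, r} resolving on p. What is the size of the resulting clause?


Remove p from C1 and ~p from C2.
C1 remainder: {}
C2 remainder: {s, r}
Union (resolvent): {r, s}
Resolvent has 2 literal(s).

2


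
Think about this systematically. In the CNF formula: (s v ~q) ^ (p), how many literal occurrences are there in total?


Counting literals in each clause:
Clause 1: 2 literal(s)
Clause 2: 1 literal(s)
Total = 3

3


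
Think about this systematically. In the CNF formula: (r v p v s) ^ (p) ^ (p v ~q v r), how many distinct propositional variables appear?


Identify each variable that appears in the formula.
Variables found: p, q, r, s
Count = 4

4


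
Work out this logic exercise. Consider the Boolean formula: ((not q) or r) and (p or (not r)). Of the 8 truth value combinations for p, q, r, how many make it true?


Evaluate all 8 assignments for p, q, r:
p=0, q=0, r=0: 1
p=0, q=0, r=1: 0
p=0, q=1, r=0: 0
p=0, q=1, r=1: 0
p=1, q=0, r=0: 1
p=1, q=0, r=1: 1
p=1, q=1, r=0: 0
p=1, q=1, r=1: 1
Satisfying count = 4

4


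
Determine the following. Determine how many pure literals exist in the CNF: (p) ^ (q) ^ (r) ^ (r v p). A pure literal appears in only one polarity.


Check each variable for pure literal status:
p: pure positive
q: pure positive
r: pure positive
Pure literal count = 3

3


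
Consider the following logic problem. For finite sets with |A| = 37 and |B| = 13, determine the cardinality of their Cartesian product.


The Cartesian product A x B contains all ordered pairs (a, b).
|A x B| = |A| * |B| = 37 * 13 = 481

481


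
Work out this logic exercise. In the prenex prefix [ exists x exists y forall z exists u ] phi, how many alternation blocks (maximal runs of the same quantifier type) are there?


Quantifier-type sequence: E E A E  (A=forall, E=exists)
Group into maximal same-type runs:
  Ex2 | Ax1 | Ex1
Number of blocks = 3

3


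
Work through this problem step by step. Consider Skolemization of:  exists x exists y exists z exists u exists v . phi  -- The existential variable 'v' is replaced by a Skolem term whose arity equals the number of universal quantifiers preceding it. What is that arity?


Quantifier prefix: exists x exists y exists z exists u exists v
'v' is existentially quantified at position 5.
No universal quantifiers precede it.
Skolem function arity = 0 (a Skolem constant)

0


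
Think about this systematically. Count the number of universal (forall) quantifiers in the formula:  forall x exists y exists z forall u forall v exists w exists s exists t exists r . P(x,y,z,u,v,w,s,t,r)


Quantifier prefix: forall x exists y exists z forall u forall v exists w exists s exists t exists r
Mark each quantifier type:
  U E E U U E E E E
Universal count = 3, Existential count = 6
Asked for universal (forall) quantifiers: 3

3


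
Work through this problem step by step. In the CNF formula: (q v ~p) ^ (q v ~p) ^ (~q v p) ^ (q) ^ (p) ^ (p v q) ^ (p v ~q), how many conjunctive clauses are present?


A CNF formula is a conjunction of clauses.
Clauses are separated by ^.
Counting the conjuncts: 7 clauses.

7


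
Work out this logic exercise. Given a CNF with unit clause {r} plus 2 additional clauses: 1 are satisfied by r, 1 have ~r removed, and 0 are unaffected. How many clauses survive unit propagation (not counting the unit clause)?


Satisfied (removed): 1
Shortened (remain): 1
Unchanged (remain): 0
Remaining = 1 + 0 = 1

1


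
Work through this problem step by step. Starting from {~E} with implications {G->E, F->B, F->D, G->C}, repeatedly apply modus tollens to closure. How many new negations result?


Initial negated facts: {~E}
Apply modus tollens to closure:
  ~E and G->E  =>  ~G
Final negated: {~E, ~G}
New negations: {~G}
Count = 1

1


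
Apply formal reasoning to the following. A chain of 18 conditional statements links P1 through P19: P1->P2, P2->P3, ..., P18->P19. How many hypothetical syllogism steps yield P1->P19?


With 18 implications in a chain connecting 19 propositions:
P1->P2, P2->P3, ..., P18->P19
Steps needed = (number of implications) - 1 = 18 - 1 = 17

17


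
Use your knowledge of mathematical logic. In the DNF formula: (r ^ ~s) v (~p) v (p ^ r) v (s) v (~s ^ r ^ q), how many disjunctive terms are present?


A DNF formula is a disjunction of terms (conjunctions).
Terms are separated by v.
Counting the disjuncts: 5 terms.

5


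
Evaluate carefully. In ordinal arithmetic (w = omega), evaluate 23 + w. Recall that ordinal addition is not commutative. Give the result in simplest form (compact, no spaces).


Compute 23 + w.
Ordinal + is associative but NOT commutative; for finite n>0, n + w = w but w + n stays w+n.
Any finite left addend is absorbed by w on the right: 23 + w = w.
Result = w

w


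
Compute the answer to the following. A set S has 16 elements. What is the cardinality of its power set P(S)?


The power set of a set with n elements has 2^n elements.
|P(S)| = 2^16 = 65536

65536


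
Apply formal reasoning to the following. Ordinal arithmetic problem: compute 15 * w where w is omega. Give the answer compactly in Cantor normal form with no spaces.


Compute 15 * w.
Ordinal * is associative and left-distributive over +, but NOT commutative; for finite n>1, n*w = w but w*n stays w*n.
For finite n>0, n * w = sup{n*k : k<w} = w. So 15 * w = w.
Result = w

w


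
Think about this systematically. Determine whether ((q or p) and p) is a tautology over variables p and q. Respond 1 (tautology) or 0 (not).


Check all 4 assignments:
p=0, q=0: 0
p=0, q=1: 0
p=1, q=0: 1
p=1, q=1: 1
Satisfying count = 2/4.
Tautology iff count = 4: no.

0


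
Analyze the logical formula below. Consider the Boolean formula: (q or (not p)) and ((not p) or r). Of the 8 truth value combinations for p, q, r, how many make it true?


Evaluate all 8 assignments for p, q, r:
p=0, q=0, r=0: 1
p=0, q=0, r=1: 1
p=0, q=1, r=0: 1
p=0, q=1, r=1: 1
p=1, q=0, r=0: 0
p=1, q=0, r=1: 0
p=1, q=1, r=0: 0
p=1, q=1, r=1: 1
Satisfying count = 5

5


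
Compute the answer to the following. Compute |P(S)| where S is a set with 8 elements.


The power set of a set with n elements has 2^n elements.
|P(S)| = 2^8 = 256

256


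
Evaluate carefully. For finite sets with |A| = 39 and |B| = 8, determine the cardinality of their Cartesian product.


The Cartesian product A x B contains all ordered pairs (a, b).
|A x B| = |A| * |B| = 39 * 8 = 312

312


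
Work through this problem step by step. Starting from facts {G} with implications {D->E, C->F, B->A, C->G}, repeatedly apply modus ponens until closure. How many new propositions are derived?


Initial facts: {G}
Apply modus ponens to closure:
  (no implication fires)
Final known: {G}
New propositions: {(none)}
Count = 0

0


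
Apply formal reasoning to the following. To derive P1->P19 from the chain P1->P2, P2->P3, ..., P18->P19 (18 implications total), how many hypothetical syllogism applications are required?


With 18 implications in a chain connecting 19 propositions:
P1->P2, P2->P3, ..., P18->P19
Steps needed = (number of implications) - 1 = 18 - 1 = 17

17


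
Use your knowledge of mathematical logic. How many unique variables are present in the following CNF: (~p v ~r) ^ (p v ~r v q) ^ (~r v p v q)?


Identify each variable that appears in the formula.
Variables found: p, q, r
Count = 3

3


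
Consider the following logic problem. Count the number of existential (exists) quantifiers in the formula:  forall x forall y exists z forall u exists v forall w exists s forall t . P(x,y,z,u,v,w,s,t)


Quantifier prefix: forall x forall y exists z forall u exists v forall w exists s forall t
Mark each quantifier type:
  U U E U E U E U
Universal count = 5, Existential count = 3
Asked for existential (exists) quantifiers: 3

3


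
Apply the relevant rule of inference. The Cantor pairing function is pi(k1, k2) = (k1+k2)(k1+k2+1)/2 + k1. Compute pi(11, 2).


k1 + k2 = 13
(k1+k2)(k1+k2+1)/2 = 13 * 14 / 2 = 91
pi = 91 + 11 = 102

102


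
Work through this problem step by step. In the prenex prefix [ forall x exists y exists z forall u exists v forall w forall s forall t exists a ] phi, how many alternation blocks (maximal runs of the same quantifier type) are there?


Quantifier-type sequence: A E E A E A A A E  (A=forall, E=exists)
Group into maximal same-type runs:
  Ax1 | Ex2 | Ax1 | Ex1 | Ax3 | Ex1
Number of blocks = 6

6


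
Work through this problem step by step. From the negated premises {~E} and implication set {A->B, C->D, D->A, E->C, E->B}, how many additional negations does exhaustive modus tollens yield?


Initial negated facts: {~E}
Apply modus tollens to closure:
  (no implication fires)
Final negated: {~E}
New negations: {(none)}
Count = 0

0


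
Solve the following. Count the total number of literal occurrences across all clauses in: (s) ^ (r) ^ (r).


Counting literals in each clause:
Clause 1: 1 literal(s)
Clause 2: 1 literal(s)
Clause 3: 1 literal(s)
Total = 3

3


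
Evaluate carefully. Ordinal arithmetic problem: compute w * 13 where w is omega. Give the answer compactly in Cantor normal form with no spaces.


Compute w * 13.
Ordinal * is associative and left-distributive over +, but NOT commutative; for finite n>1, n*w = w but w*n stays w*n.
w * 13 means 13 copies of w concatenated: w*13.
Result = w*13

w*13


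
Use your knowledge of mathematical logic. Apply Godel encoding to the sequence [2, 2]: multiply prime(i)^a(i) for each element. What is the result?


Encode each element as an exponent of the corresponding prime:
  2^2 = 4
  3^2 = 9
Product = 4 * 9 = 36

36


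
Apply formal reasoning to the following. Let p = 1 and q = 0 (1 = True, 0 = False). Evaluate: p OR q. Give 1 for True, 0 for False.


p = 1, q = 0
Operation: p OR q
Evaluate: 1 OR 0 = 1

1


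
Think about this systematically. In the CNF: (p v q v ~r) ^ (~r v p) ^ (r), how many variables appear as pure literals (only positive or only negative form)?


Check each variable for pure literal status:
p: pure positive
q: pure positive
r: mixed (not pure)
Pure literal count = 2

2


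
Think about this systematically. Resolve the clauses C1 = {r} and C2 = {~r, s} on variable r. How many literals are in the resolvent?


Remove r from C1 and ~r from C2.
C1 remainder: {}
C2 remainder: {s}
Union (resolvent): {s}
Resolvent has 1 literal(s).

1


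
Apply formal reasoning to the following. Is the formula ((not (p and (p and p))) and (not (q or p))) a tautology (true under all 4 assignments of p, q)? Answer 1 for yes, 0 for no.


Check all 4 assignments:
p=0, q=0: 1
p=0, q=1: 0
p=1, q=0: 0
p=1, q=1: 0
Satisfying count = 1/4.
Tautology iff count = 4: no.

0


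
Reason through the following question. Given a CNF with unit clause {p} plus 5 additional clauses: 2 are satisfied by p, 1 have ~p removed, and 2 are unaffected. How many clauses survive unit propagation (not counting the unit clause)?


Satisfied (removed): 2
Shortened (remain): 1
Unchanged (remain): 2
Remaining = 1 + 2 = 3

3


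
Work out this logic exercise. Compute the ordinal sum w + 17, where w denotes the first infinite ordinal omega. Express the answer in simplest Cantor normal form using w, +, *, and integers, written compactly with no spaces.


Compute w + 17.
Ordinal + is associative but NOT commutative; for finite n>0, n + w = w but w + n stays w+n.
w + 17 is already in normal form (a successor ordinal beyond w).
Result = w+17

w+17


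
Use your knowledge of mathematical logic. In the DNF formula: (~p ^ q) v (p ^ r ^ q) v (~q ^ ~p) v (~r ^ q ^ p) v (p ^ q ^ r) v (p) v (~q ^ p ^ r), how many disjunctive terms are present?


A DNF formula is a disjunction of terms (conjunctions).
Terms are separated by v.
Counting the disjuncts: 7 terms.

7


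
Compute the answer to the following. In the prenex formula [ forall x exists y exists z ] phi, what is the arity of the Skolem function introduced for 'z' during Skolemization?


Quantifier prefix: forall x exists y exists z
'z' is existentially quantified at position 3.
Universal variables preceding it: x
Skolem function arity = 1

1


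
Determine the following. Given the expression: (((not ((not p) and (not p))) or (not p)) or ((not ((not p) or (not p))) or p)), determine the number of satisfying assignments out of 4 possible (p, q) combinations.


Check all 4 assignments:
p=0, q=0: 1
p=0, q=1: 1
p=1, q=0: 1
p=1, q=1: 1
Count of True = 4

4


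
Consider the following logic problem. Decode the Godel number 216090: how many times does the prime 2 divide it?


Factorize 216090 by dividing by 2 repeatedly.
Division steps: 2 divides 216090 exactly 1 time(s).
Exponent of 2 = 1

1


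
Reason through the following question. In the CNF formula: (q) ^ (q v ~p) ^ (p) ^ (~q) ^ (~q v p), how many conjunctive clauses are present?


A CNF formula is a conjunction of clauses.
Clauses are separated by ^.
Counting the conjuncts: 5 clauses.

5


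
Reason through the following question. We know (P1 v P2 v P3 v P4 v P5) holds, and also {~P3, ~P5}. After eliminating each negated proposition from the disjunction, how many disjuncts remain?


Original disjuncts (5): P1, P2, P3, P4, P5
Negated (eliminate): ~P3, ~P5
Remaining disjuncts: P1, P2, P4
Count = 5 - 2 = 3

3


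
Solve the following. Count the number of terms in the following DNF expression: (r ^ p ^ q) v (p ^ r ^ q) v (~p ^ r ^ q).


A DNF formula is a disjunction of terms (conjunctions).
Terms are separated by v.
Counting the disjuncts: 3 terms.

3


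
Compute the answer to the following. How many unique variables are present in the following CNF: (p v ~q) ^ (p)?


Identify each variable that appears in the formula.
Variables found: p, q
Count = 2

2


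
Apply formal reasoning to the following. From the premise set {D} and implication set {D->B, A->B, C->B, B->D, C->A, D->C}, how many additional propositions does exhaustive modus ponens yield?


Initial facts: {D}
Apply modus ponens to closure:
  D and D->B  =>  B
  D and D->C  =>  C
  C and C->A  =>  A
Final known: {A, B, C, D}
New propositions: {A, B, C}
Count = 3

3


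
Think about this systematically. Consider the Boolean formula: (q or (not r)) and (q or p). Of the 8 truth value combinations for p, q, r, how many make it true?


Evaluate all 8 assignments for p, q, r:
p=0, q=0, r=0: 0
p=0, q=0, r=1: 0
p=0, q=1, r=0: 1
p=0, q=1, r=1: 1
p=1, q=0, r=0: 1
p=1, q=0, r=1: 0
p=1, q=1, r=0: 1
p=1, q=1, r=1: 1
Satisfying count = 5

5


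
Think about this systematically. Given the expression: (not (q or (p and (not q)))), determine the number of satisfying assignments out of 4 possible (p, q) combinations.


Check all 4 assignments:
p=0, q=0: 1
p=0, q=1: 0
p=1, q=0: 0
p=1, q=1: 0
Count of True = 1

1


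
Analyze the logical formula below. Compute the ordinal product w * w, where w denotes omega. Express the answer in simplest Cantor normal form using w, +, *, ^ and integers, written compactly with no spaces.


Compute w * w.
Ordinal * is associative and left-distributive over +, but NOT commutative; for finite n>1, n*w = w but w*n stays w*n.
w * w = w^2 by definition.
Result = w^2

w^2


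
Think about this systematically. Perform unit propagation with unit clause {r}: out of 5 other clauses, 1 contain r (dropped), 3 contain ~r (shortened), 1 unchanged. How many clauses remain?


Satisfied (removed): 1
Shortened (remain): 3
Unchanged (remain): 1
Remaining = 3 + 1 = 4

4


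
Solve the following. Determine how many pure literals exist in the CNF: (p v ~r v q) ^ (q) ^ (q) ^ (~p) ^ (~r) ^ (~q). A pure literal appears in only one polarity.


Check each variable for pure literal status:
p: mixed (not pure)
q: mixed (not pure)
r: pure negative
Pure literal count = 1

1


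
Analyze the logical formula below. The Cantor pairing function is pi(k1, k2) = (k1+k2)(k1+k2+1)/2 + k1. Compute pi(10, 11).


k1 + k2 = 21
(k1+k2)(k1+k2+1)/2 = 21 * 22 / 2 = 231
pi = 231 + 10 = 241

241


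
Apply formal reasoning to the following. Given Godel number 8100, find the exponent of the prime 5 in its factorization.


Factorize 8100 by dividing by 5 repeatedly.
Division steps: 5 divides 8100 exactly 2 time(s).
Exponent of 5 = 2

2


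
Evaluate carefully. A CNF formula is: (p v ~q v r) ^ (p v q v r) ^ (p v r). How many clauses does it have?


A CNF formula is a conjunction of clauses.
Clauses are separated by ^.
Counting the conjuncts: 3 clauses.

3


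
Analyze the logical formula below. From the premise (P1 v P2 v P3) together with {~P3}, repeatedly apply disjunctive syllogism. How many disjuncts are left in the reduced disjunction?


Original disjuncts (3): P1, P2, P3
Negated (eliminate): ~P3
Remaining disjuncts: P1, P2
Count = 3 - 1 = 2

2


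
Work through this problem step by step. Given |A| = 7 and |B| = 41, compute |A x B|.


The Cartesian product A x B contains all ordered pairs (a, b).
|A x B| = |A| * |B| = 7 * 41 = 287

287


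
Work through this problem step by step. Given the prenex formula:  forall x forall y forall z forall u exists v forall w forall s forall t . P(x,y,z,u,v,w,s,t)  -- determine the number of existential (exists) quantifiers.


Quantifier prefix: forall x forall y forall z forall u exists v forall w forall s forall t
Mark each quantifier type:
  U U U U E U U U
Universal count = 7, Existential count = 1
Asked for existential (exists) quantifiers: 1

1


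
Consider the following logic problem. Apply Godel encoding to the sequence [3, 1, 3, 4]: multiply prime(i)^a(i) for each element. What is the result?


Encode each element as an exponent of the corresponding prime:
  2^3 = 8
  3^1 = 3
  5^3 = 125
  7^4 = 2401
Product = 8 * 3 * 125 * 2401 = 7203000

7203000


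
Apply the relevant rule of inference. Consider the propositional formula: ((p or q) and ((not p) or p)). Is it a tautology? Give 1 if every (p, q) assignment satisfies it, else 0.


Check all 4 assignments:
p=0, q=0: 0
p=0, q=1: 1
p=1, q=0: 1
p=1, q=1: 1
Satisfying count = 3/4.
Tautology iff count = 4: no.

0


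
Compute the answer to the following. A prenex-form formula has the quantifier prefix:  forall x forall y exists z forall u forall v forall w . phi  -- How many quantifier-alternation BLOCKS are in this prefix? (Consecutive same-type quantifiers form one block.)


Quantifier-type sequence: A A E A A A  (A=forall, E=exists)
Group into maximal same-type runs:
  Ax2 | Ex1 | Ax3
Number of blocks = 3

3
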